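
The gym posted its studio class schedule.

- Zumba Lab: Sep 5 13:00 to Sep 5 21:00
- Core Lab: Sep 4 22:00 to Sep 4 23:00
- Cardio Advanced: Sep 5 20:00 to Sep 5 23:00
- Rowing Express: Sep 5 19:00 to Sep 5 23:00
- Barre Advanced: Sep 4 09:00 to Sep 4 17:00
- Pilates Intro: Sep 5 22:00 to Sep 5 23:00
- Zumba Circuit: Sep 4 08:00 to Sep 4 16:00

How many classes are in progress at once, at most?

Sweep the timeline, counting +1 at each start and −1 at each end (ends before starts at a tie):
Sep 4 08:00 start Zumba Circuit → 1
Sep 4 09:00 start Barre Advanced → 2
Sep 4 16:00 end Zumba Circuit → 1
Sep 4 17:00 end Barre Advanced → 0
Sep 4 22:00 start Core Lab → 1
Sep 4 23:00 end Core Lab → 0
Sep 5 13:00 start Zumba Lab → 1
Sep 5 19:00 start Rowing Express → 2
Sep 5 20:00 start Cardio Advanced → 3
Sep 5 21:00 end Zumba Lab → 2
Sep 5 22:00 start Pilates Intro → 3
Sep 5 23:00 end Cardio Advanced → 2
Sep 5 23:00 end Pilates Intro → 1
Sep 5 23:00 end Rowing Express → 0
Peak is 3, at Sep 5 20:00 (Cardio Advanced, Rowing Express, Zumba Lab).

3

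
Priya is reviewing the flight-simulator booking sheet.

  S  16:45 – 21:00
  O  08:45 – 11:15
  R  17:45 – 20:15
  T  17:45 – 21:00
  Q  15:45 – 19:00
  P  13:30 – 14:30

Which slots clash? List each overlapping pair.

Two intervals overlap when each starts before the other ends.
Sorted by start: O, P, Q, S, R, T.
P starts after O ends, so nothing later overlaps O either.
Q starts after P ends, so nothing later overlaps P either.
S starts before Q ends → Q and S overlap.
R starts before Q ends → Q and R overlap.
T starts before Q ends → Q and T overlap.
R starts before S ends → S and R overlap.
T starts before S ends → S and T overlap.
T starts before R ends → R and T overlap.

Q & R, Q & S, Q & T, R & S, R & T, S & T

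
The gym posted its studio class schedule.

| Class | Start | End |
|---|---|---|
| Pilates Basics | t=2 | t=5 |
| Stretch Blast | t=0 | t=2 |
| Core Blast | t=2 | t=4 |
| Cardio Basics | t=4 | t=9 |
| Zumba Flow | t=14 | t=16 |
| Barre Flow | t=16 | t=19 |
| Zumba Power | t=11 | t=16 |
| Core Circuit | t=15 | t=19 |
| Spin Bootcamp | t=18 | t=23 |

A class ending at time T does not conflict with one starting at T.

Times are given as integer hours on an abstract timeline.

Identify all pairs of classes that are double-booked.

Barre Flow & Core Circuit, Barre Flow & Spin Bootcamp, Cardio Basics & Pilates Basics, Core Blast & Pilates Basics, Core Circuit & Spin Bootcamp, Core Circuit & Zumba Flow, Core Circuit & Zumba Power, Zumba Flow & Zumba Power

Sorted by start: Stretch Blast, Pilates Basics, Core Blast, Cardio Basics, Zumba Power, Zumba Flow, Core Circuit, Barre Flow, Spin Bootcamp.
Pilates Basics starts exactly when Stretch Blast ends (back-to-back, no overlap), so nothing later overlaps Stretch Blast either.
Core Blast starts before Pilates Basics ends → Pilates Basics and Core Blast overlap.
Cardio Basics starts before Pilates Basics ends → Pilates Basics and Cardio Basics overlap.
Zumba Power starts after Pilates Basics ends, so nothing later overlaps Pilates Basics either.
Cardio Basics starts exactly when Core Blast ends (back-to-back, no overlap), so nothing later overlaps Core Blast either.
Zumba Power starts after Cardio Basics ends, so nothing later overlaps Cardio Basics either.
Zumba Flow starts before Zumba Power ends → Zumba Power and Zumba Flow overlap.
Core Circuit starts before Zumba Power ends → Zumba Power and Core Circuit overlap.
Barre Flow starts exactly when Zumba Power ends (back-to-back, no overlap), so nothing later overlaps Zumba Power either.
Core Circuit starts before Zumba Flow ends → Zumba Flow and Core Circuit overlap.
Barre Flow starts exactly when Zumba Flow ends (back-to-back, no overlap), so nothing later overlaps Zumba Flow either.
Barre Flow starts before Core Circuit ends → Core Circuit and Barre Flow overlap.
Spin Bootcamp starts before Core Circuit ends → Core Circuit and Spin Bootcamp overlap.
Spin Bootcamp starts before Barre Flow ends → Barre Flow and Spin Bootcamp overlap.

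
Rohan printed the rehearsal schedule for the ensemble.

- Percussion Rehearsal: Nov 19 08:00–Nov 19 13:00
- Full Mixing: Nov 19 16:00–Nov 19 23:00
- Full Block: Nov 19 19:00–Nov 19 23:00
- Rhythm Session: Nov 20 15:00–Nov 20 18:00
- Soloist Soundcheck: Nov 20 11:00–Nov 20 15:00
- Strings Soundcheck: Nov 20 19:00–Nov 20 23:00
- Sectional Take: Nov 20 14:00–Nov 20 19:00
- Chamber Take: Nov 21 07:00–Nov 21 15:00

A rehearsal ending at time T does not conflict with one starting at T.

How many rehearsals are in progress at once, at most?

Sort all start/end points and keep a running count:
Nov 19 08:00 start Percussion Rehearsal → 1
Nov 19 13:00 end Percussion Rehearsal → 0
Nov 19 16:00 start Full Mixing → 1
Nov 19 19:00 start Full Block → 2
Nov 19 23:00 end Full Block → 1
Nov 19 23:00 end Full Mixing → 0
Nov 20 11:00 start Soloist Soundcheck → 1
Nov 20 14:00 start Sectional Take → 2
Nov 20 15:00 end Soloist Soundcheck → 1
Nov 20 15:00 start Rhythm Session → 2
Nov 20 18:00 end Rhythm Session → 1
Nov 20 19:00 end Sectional Take → 0
Nov 20 19:00 start Strings Soundcheck → 1
Nov 20 23:00 end Strings Soundcheck → 0
Nov 21 07:00 start Chamber Take → 1
Nov 21 15:00 end Chamber Take → 0
Peak is 2, at Nov 19 19:00 (Full Block, Full Mixing).

2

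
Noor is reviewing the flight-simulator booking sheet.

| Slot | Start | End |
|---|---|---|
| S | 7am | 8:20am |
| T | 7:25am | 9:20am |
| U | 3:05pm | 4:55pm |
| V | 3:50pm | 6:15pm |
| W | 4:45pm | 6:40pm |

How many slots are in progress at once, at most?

Sweep the timeline, counting +1 at each start and −1 at each end (ends before starts at a tie):
7am start S → 1
7:25am start T → 2
8:20am end S → 1
9:20am end T → 0
3:05pm start U → 1
3:50pm start V → 2
4:45pm start W → 3
4:55pm end U → 2
6:15pm end V → 1
6:40pm end W → 0
Peak is 3, at 4:45pm (U, V, W).

3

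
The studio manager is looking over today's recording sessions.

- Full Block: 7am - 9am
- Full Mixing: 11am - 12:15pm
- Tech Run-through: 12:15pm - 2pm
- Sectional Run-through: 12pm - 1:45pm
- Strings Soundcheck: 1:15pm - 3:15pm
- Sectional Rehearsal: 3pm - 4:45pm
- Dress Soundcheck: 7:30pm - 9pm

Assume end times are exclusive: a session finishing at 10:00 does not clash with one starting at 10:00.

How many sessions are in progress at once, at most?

3

Sweep the timeline, counting +1 at each start and −1 at each end (ends before starts at a tie):
7am start Full Block → 1
9am end Full Block → 0
11am start Full Mixing → 1
12pm start Sectional Run-through → 2
12:15pm end Full Mixing → 1
12:15pm start Tech Run-through → 2
1:15pm start Strings Soundcheck → 3
1:45pm end Sectional Run-through → 2
2pm end Tech Run-through → 1
3pm start Sectional Rehearsal → 2
3:15pm end Strings Soundcheck → 1
4:45pm end Sectional Rehearsal → 0
7:30pm start Dress Soundcheck → 1
9pm end Dress Soundcheck → 0
Peak is 3, at 1:15pm (Sectional Run-through, Strings Soundcheck, Tech Run-through).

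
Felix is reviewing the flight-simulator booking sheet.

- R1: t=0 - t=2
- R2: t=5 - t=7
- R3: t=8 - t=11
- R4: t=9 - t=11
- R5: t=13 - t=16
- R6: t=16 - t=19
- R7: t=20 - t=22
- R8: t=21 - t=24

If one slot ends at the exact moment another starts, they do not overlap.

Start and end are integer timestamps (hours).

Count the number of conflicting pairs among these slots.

Sorted by start: R1, R2, R3, R4, R5, R6, R7, R8.
R2 starts after R1 ends, so R1 has no further overlaps.
R3 starts after R2 ends, so R2 has no further overlaps.
R4 starts before R3 ends → R3 and R4 overlap.
R5 starts after R3 ends, so R3 has no further overlaps.
R5 starts after R4 ends, so R4 has no further overlaps.
R6 starts exactly when R5 ends (back-to-back, no overlap), so R5 has no further overlaps.
R7 starts after R6 ends, so R6 has no further overlaps.
R8 starts before R7 ends → R7 and R8 overlap.
Overlapping pairs: R3 & R4, R7 & R8 — 2 in total.

2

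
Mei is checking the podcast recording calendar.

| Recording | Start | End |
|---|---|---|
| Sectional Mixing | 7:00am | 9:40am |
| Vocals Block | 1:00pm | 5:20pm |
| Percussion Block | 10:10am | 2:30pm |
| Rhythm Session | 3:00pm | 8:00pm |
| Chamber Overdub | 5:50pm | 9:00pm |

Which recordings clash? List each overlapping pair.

Chamber Overdub & Rhythm Session, Percussion Block & Vocals Block, Rhythm Session & Vocals Block

Sorted by start: Sectional Mixing, Percussion Block, Vocals Block, Rhythm Session, Chamber Overdub.
Percussion Block starts after Sectional Mixing ends — done with Sectional Mixing.
Vocals Block starts before Percussion Block ends → Percussion Block and Vocals Block overlap.
Rhythm Session starts after Percussion Block ends — done with Percussion Block.
Rhythm Session starts before Vocals Block ends → Vocals Block and Rhythm Session overlap.
Chamber Overdub starts after Vocals Block ends.
Chamber Overdub starts before Rhythm Session ends → Rhythm Session and Chamber Overdub overlap.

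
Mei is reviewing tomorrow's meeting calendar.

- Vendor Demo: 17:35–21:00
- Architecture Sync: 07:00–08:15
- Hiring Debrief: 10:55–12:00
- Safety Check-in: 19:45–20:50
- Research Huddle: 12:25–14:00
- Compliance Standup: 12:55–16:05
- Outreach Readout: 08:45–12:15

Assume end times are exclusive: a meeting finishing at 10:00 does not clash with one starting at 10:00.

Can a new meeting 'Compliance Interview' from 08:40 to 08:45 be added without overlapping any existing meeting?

Architecture Sync: ends 08:15 at or before Compliance Interview starts 08:40 → clear.
Outreach Readout: starts 08:45 at or after Compliance Interview ends 08:45 → clear.
Hiring Debrief: starts 10:55 at or after Compliance Interview ends 08:45 → clear.
Research Huddle: starts 12:25 at or after Compliance Interview ends 08:45 → clear.
Compliance Standup: starts 12:55 at or after Compliance Interview ends 08:45 → clear.
Vendor Demo: starts 17:35 at or after Compliance Interview ends 08:45 → clear.
Safety Check-in: starts 19:45 at or after Compliance Interview ends 08:45 → clear.

Yes — the slot is free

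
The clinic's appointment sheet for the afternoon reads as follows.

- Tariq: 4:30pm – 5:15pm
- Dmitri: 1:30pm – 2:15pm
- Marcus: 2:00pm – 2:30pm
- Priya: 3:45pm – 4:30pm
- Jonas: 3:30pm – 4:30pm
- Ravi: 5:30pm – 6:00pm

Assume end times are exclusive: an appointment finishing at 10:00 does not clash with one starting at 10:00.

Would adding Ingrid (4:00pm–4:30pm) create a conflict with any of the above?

Dmitri: ends 2:15pm at or before Ingrid starts 4:00pm → clear.
Marcus: ends 2:30pm at or before Ingrid starts 4:00pm → clear.
Jonas: starts 3:30pm before Ingrid ends 4:30pm, and ends 4:30pm after Ingrid starts 4:00pm → overlap.
Priya: starts 3:45pm before Ingrid ends 4:30pm, and ends 4:30pm after Ingrid starts 4:00pm → overlap.
Tariq: starts 4:30pm at or after Ingrid ends 4:30pm → clear.
Ravi: starts 5:30pm at or after Ingrid ends 4:30pm → clear.
Ingrid overlaps Priya, Jonas.

Yes — it overlaps Jonas, Priya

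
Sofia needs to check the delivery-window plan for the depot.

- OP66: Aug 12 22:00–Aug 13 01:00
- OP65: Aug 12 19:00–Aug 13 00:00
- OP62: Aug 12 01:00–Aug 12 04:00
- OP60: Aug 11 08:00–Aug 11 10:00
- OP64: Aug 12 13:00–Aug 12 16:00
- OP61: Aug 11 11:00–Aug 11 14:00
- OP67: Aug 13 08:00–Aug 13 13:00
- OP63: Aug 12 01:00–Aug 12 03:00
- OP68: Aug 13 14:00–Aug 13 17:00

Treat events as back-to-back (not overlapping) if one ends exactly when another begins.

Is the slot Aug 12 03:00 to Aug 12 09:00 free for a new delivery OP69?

OP60: ends Aug 11 10:00 at or before OP69 starts Aug 12 03:00 → clear.
OP61: ends Aug 11 14:00 at or before OP69 starts Aug 12 03:00 → clear.
OP62: starts Aug 12 01:00 before OP69 ends Aug 12 09:00, and ends Aug 12 04:00 after OP69 starts Aug 12 03:00 → overlap.
OP63: ends Aug 12 03:00 at or before OP69 starts Aug 12 03:00 → clear.
OP64: starts Aug 12 13:00 at or after OP69 ends Aug 12 09:00 → clear.
OP65: starts Aug 12 19:00 at or after OP69 ends Aug 12 09:00 → clear.
OP66: starts Aug 12 22:00 at or after OP69 ends Aug 12 09:00 → clear.
OP67: starts Aug 13 08:00 at or after OP69 ends Aug 12 09:00 → clear.
OP68: starts Aug 13 14:00 at or after OP69 ends Aug 12 09:00 → clear.
OP69 overlaps OP62.

No — it overlaps OP62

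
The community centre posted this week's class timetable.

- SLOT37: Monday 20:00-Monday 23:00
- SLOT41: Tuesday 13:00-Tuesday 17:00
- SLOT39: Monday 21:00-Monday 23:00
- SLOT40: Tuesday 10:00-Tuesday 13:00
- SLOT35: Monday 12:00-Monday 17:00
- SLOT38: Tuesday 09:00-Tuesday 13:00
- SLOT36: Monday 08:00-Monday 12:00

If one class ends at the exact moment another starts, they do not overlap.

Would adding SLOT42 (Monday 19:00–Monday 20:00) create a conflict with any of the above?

No — it doesn't clash with anything

SLOT36: ends Monday 12:00 at or before SLOT42 starts Monday 19:00 → clear.
SLOT35: ends Monday 17:00 at or before SLOT42 starts Monday 19:00 → clear.
SLOT37: starts Monday 20:00 at or after SLOT42 ends Monday 20:00 → clear.
SLOT39: starts Monday 21:00 at or after SLOT42 ends Monday 20:00 → clear.
SLOT38: starts Tuesday 09:00 at or after SLOT42 ends Monday 20:00 → clear.
SLOT40: starts Tuesday 10:00 at or after SLOT42 ends Monday 20:00 → clear.
SLOT41: starts Tuesday 13:00 at or after SLOT42 ends Monday 20:00 → clear.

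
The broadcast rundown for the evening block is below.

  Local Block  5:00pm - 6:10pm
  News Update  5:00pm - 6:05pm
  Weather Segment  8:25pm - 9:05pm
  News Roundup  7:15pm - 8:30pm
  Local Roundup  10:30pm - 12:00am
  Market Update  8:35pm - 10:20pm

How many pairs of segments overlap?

3

Sorted by start: Local Block, News Update, News Roundup, Weather Segment, Market Update, Local Roundup.
News Update starts before Local Block ends → Local Block and News Update overlap.
News Roundup starts after Local Block ends, so Local Block has no further overlaps.
News Roundup starts after News Update ends, so News Update has no further overlaps.
Weather Segment starts before News Roundup ends → News Roundup and Weather Segment overlap.
Market Update starts after News Roundup ends, so News Roundup has no further overlaps.
Market Update starts before Weather Segment ends → Weather Segment and Market Update overlap.
Local Roundup starts after Weather Segment ends.
Local Roundup starts after Market Update ends.
Overlapping pairs: Local Block & News Update, Market Update & Weather Segment, News Roundup & Weather Segment — 3 in total.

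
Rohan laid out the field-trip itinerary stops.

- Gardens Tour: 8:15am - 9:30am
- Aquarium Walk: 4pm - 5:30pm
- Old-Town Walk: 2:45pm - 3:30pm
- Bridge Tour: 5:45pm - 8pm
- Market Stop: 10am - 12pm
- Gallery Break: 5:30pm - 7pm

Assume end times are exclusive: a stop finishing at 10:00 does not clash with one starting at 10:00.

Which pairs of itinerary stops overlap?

Sorted by start: Gardens Tour, Market Stop, Old-Town Walk, Aquarium Walk, Gallery Break, Bridge Tour.
Market Stop starts after Gardens Tour ends, so Gardens Tour has no further overlaps.
Old-Town Walk starts after Market Stop ends, so Market Stop has no further overlaps.
Aquarium Walk starts after Old-Town Walk ends, so Old-Town Walk has no further overlaps.
Gallery Break starts exactly when Aquarium Walk ends (back-to-back, no overlap), so Aquarium Walk has no further overlaps.
Bridge Tour starts before Gallery Break ends → Gallery Break and Bridge Tour overlap.

Bridge Tour & Gallery Break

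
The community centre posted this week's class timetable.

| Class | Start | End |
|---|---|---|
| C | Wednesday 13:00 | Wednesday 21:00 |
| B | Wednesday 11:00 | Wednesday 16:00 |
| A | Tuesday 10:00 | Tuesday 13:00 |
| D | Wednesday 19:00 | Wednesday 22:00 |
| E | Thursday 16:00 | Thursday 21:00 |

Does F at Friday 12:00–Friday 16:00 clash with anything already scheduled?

A: ends Tuesday 13:00 at or before F starts Friday 12:00 → clear.
B: ends Wednesday 16:00 at or before F starts Friday 12:00 → clear.
C: ends Wednesday 21:00 at or before F starts Friday 12:00 → clear.
D: ends Wednesday 22:00 at or before F starts Friday 12:00 → clear.
E: ends Thursday 21:00 at or before F starts Friday 12:00 → clear.

No — it doesn't clash with anything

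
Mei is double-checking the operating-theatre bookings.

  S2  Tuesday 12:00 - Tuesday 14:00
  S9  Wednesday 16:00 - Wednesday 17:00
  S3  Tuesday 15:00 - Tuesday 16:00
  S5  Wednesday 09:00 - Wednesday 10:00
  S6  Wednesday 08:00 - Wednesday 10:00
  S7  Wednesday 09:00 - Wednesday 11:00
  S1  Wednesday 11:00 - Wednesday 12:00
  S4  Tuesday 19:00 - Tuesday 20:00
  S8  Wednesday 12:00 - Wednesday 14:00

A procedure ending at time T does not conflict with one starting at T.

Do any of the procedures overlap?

Check each pair: they overlap iff neither finishes before the other starts.
Sorted by start: S2, S3, S4, S6, S5, S7, S1, S8, S9.
S3 starts after S2 ends, so S2 has no further overlaps.
S4 starts after S3 ends, so S3 has no further overlaps.
S6 starts after S4 ends, so S4 has no further overlaps.
S5 starts before S6 ends → S6 and S5 overlap.
That's a conflict, so the schedule is not conflict-free.

Yes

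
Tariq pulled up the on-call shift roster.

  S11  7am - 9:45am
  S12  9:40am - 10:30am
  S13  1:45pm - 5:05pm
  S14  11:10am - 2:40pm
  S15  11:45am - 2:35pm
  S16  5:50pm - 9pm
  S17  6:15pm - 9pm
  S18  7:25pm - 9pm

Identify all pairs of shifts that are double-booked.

S11 & S12, S13 & S14, S13 & S15, S14 & S15, S16 & S17, S16 & S18, S17 & S18

Check each pair: they overlap iff neither finishes before the other starts.
Sorted by start: S11, S12, S14, S15, S13, S16, S17, S18.
S12 starts before S11 ends → S11 and S12 overlap.
S14 starts after S11 ends — done with S11.
S14 starts after S12 ends — done with S12.
S15 starts before S14 ends → S14 and S15 overlap.
S13 starts before S14 ends → S14 and S13 overlap.
S16 starts after S14 ends — done with S14.
S13 starts before S15 ends → S15 and S13 overlap.
S16 starts after S15 ends — done with S15.
S16 starts after S13 ends — done with S13.
S17 starts before S16 ends → S16 and S17 overlap.
S18 starts before S16 ends → S16 and S18 overlap.
S18 starts before S17 ends → S17 and S18 overlap.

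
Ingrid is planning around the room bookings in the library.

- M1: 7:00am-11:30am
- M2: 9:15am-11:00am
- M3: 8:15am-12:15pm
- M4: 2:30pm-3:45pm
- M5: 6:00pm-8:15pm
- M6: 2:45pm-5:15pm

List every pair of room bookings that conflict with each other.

Sorted by start: M1, M3, M2, M4, M6, M5.
M3 starts before M1 ends → M1 and M3 overlap.
M2 starts before M1 ends → M1 and M2 overlap.
M4 starts after M1 ends, so M1 has no further overlaps.
M2 starts before M3 ends → M3 and M2 overlap.
M4 starts after M3 ends, so M3 has no further overlaps.
M4 starts after M2 ends, so M2 has no further overlaps.
M6 starts before M4 ends → M4 and M6 overlap.
M5 starts after M4 ends.
M5 starts after M6 ends.

M1 & M2, M1 & M3, M2 & M3, M4 & M6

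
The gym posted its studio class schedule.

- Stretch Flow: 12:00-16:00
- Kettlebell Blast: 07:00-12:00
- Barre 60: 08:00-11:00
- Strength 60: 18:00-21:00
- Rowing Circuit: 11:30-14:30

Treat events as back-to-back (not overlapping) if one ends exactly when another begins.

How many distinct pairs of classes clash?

Check each pair: they overlap iff neither finishes before the other starts.
Sorted by start: Kettlebell Blast, Barre 60, Rowing Circuit, Stretch Flow, Strength 60.
Barre 60 starts before Kettlebell Blast ends → Kettlebell Blast and Barre 60 overlap.
Rowing Circuit starts before Kettlebell Blast ends → Kettlebell Blast and Rowing Circuit overlap.
Stretch Flow starts exactly when Kettlebell Blast ends (back-to-back, no overlap), so Kettlebell Blast has no further overlaps.
Rowing Circuit starts after Barre 60 ends, so Barre 60 has no further overlaps.
Stretch Flow starts before Rowing Circuit ends → Rowing Circuit and Stretch Flow overlap.
Strength 60 starts after Rowing Circuit ends.
Strength 60 starts after Stretch Flow ends.
Overlapping pairs: Barre 60 & Kettlebell Blast, Kettlebell Blast & Rowing Circuit, Rowing Circuit & Stretch Flow — 3 in total.

3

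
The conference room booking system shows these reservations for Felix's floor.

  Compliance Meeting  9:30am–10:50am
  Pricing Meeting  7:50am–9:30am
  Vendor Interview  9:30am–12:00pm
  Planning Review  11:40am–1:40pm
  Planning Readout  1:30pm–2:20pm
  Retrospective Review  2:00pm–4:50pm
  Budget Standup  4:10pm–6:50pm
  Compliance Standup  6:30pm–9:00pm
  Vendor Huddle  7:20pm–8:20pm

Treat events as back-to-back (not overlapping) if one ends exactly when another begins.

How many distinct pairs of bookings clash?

Check each pair: they overlap iff neither finishes before the other starts.
Sorted by start: Pricing Meeting, Compliance Meeting, Vendor Interview, Planning Review, Planning Readout, Retrospective Review, Budget Standup, Compliance Standup, Vendor Huddle.
Compliance Meeting starts exactly when Pricing Meeting ends (back-to-back, no overlap) — done with Pricing Meeting.
Vendor Interview starts before Compliance Meeting ends → Compliance Meeting and Vendor Interview overlap.
Planning Review starts after Compliance Meeting ends — done with Compliance Meeting.
Planning Review starts before Vendor Interview ends → Vendor Interview and Planning Review overlap.
Planning Readout starts after Vendor Interview ends — done with Vendor Interview.
Planning Readout starts before Planning Review ends → Planning Review and Planning Readout overlap.
Retrospective Review starts after Planning Review ends — done with Planning Review.
Retrospective Review starts before Planning Readout ends → Planning Readout and Retrospective Review overlap.
Budget Standup starts after Planning Readout ends — done with Planning Readout.
Budget Standup starts before Retrospective Review ends → Retrospective Review and Budget Standup overlap.
Compliance Standup starts after Retrospective Review ends — done with Retrospective Review.
Compliance Standup starts before Budget Standup ends → Budget Standup and Compliance Standup overlap.
Vendor Huddle starts after Budget Standup ends.
Vendor Huddle starts before Compliance Standup ends → Compliance Standup and Vendor Huddle overlap.
Overlapping pairs: Budget Standup & Compliance Standup, Budget Standup & Retrospective Review, Compliance Meeting & Vendor Interview, Compliance Standup & Vendor Huddle, Planning Readout & Planning Review, Planning Readout & Retrospective Review, Planning Review & Vendor Interview — 7 in total.

7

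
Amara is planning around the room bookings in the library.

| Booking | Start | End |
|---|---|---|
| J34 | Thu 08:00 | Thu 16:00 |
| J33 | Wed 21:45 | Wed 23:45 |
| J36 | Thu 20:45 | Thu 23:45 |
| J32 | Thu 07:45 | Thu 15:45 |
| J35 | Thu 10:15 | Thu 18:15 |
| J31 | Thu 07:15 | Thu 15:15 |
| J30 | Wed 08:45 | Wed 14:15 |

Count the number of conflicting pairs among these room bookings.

Sorted by start: J30, J33, J31, J32, J34, J35, J36.
J33 starts after J30 ends, so nothing later overlaps J30 either.
J31 starts after J33 ends, so nothing later overlaps J33 either.
J32 starts before J31 ends → J31 and J32 overlap.
J34 starts before J31 ends → J31 and J34 overlap.
J35 starts before J31 ends → J31 and J35 overlap.
J36 starts after J31 ends.
J34 starts before J32 ends → J32 and J34 overlap.
J35 starts before J32 ends → J32 and J35 overlap.
J36 starts after J32 ends.
J35 starts before J34 ends → J34 and J35 overlap.
J36 starts after J34 ends.
J36 starts after J35 ends.
Overlapping pairs: J31 & J32, J31 & J34, J31 & J35, J32 & J34, J32 & J35, J34 & J35 — 6 in total.

6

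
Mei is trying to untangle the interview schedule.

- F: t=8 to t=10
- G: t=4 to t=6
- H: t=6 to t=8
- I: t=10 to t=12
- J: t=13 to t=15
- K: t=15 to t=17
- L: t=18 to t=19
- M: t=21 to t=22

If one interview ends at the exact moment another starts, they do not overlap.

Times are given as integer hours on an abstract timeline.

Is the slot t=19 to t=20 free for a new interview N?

Yes — the slot is free

G: ends t=6 at or before N starts t=19 → clear.
H: ends t=8 at or before N starts t=19 → clear.
F: ends t=10 at or before N starts t=19 → clear.
I: ends t=12 at or before N starts t=19 → clear.
J: ends t=15 at or before N starts t=19 → clear.
K: ends t=17 at or before N starts t=19 → clear.
L: ends t=19 at or before N starts t=19 → clear.
M: starts t=21 at or after N ends t=20 → clear.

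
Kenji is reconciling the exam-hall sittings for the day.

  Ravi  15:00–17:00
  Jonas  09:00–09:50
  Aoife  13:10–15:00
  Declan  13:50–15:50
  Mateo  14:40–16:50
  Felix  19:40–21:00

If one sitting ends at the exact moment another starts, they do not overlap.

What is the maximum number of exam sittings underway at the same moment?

3

Sweep the timeline, counting +1 at each start and −1 at each end (ends before starts at a tie):
09:00 start Jonas → 1
09:50 end Jonas → 0
13:10 start Aoife → 1
13:50 start Declan → 2
14:40 start Mateo → 3
15:00 end Aoife → 2
15:00 start Ravi → 3
15:50 end Declan → 2
16:50 end Mateo → 1
17:00 end Ravi → 0
19:40 start Felix → 1
21:00 end Felix → 0
Peak is 3, at 14:40 (Aoife, Declan, Mateo).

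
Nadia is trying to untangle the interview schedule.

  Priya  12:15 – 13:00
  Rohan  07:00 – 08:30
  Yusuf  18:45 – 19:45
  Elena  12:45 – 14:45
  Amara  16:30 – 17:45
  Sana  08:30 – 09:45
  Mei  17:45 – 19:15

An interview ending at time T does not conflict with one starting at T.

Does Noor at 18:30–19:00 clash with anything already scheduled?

Rohan: ends 08:30 at or before Noor starts 18:30 → clear.
Sana: ends 09:45 at or before Noor starts 18:30 → clear.
Priya: ends 13:00 at or before Noor starts 18:30 → clear.
Elena: ends 14:45 at or before Noor starts 18:30 → clear.
Amara: ends 17:45 at or before Noor starts 18:30 → clear.
Mei: starts 17:45 before Noor ends 19:00, and ends 19:15 after Noor starts 18:30 → overlap.
Yusuf: starts 18:45 before Noor ends 19:00, and ends 19:45 after Noor starts 18:30 → overlap.
Noor overlaps Yusuf, Mei.

Yes — it overlaps Mei, Yusuf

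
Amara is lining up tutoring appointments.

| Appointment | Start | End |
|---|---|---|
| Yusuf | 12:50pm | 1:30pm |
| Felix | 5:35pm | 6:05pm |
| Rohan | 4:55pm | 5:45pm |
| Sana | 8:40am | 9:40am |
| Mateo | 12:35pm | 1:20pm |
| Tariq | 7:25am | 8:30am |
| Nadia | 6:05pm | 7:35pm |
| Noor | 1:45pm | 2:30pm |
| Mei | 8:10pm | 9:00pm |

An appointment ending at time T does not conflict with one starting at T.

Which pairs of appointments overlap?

Felix & Rohan, Mateo & Yusuf

Two intervals overlap when each starts before the other ends.
Sorted by start: Tariq, Sana, Mateo, Yusuf, Noor, Rohan, Felix, Nadia, Mei.
Sana starts after Tariq ends, so nothing later overlaps Tariq either.
Mateo starts after Sana ends, so nothing later overlaps Sana either.
Yusuf starts before Mateo ends → Mateo and Yusuf overlap.
Noor starts after Mateo ends, so nothing later overlaps Mateo either.
Noor starts after Yusuf ends, so nothing later overlaps Yusuf either.
Rohan starts after Noor ends, so nothing later overlaps Noor either.
Felix starts before Rohan ends → Rohan and Felix overlap.
Nadia starts after Rohan ends, so nothing later overlaps Rohan either.
Nadia starts exactly when Felix ends (back-to-back, no overlap), so nothing later overlaps Felix either.
Mei starts after Nadia ends.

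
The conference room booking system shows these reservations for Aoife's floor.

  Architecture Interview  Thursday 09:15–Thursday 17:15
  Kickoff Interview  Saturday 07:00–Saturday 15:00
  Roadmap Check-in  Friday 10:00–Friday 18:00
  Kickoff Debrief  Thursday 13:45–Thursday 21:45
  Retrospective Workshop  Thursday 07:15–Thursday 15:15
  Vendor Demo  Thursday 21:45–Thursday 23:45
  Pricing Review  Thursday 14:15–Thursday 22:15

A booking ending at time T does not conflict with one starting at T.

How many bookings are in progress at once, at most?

4

Walk through starts and ends in time order (an end at T is processed before a start at T):
Thursday 07:15 start Retrospective Workshop → 1
Thursday 09:15 start Architecture Interview → 2
Thursday 13:45 start Kickoff Debrief → 3
Thursday 14:15 start Pricing Review → 4
Thursday 15:15 end Retrospective Workshop → 3
Thursday 17:15 end Architecture Interview → 2
Thursday 21:45 end Kickoff Debrief → 1
Thursday 21:45 start Vendor Demo → 2
Thursday 22:15 end Pricing Review → 1
Thursday 23:45 end Vendor Demo → 0
Friday 10:00 start Roadmap Check-in → 1
Friday 18:00 end Roadmap Check-in → 0
Saturday 07:00 start Kickoff Interview → 1
Saturday 15:00 end Kickoff Interview → 0
Peak is 4, at Thursday 14:15 (Architecture Interview, Kickoff Debrief, Pricing Review, Retrospective Workshop).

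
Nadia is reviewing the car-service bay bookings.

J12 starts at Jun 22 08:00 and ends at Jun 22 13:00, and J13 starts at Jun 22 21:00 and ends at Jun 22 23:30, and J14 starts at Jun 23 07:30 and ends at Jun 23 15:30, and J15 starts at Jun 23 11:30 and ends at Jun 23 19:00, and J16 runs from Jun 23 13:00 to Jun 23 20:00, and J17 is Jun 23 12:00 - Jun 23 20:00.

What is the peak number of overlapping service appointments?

Sweep the timeline, counting +1 at each start and −1 at each end (ends before starts at a tie):
Jun 22 08:00 start J12 → 1
Jun 22 13:00 end J12 → 0
Jun 22 21:00 start J13 → 1
Jun 22 23:30 end J13 → 0
Jun 23 07:30 start J14 → 1
Jun 23 11:30 start J15 → 2
Jun 23 12:00 start J17 → 3
Jun 23 13:00 start J16 → 4
Jun 23 15:30 end J14 → 3
Jun 23 19:00 end J15 → 2
Jun 23 20:00 end J16 → 1
Jun 23 20:00 end J17 → 0
Peak is 4, at Jun 23 13:00 (J14, J15, J16, J17).

4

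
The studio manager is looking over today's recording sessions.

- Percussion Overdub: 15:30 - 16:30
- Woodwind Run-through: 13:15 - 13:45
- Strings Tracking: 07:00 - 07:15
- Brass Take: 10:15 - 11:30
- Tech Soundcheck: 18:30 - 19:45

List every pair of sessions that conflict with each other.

Sorted by start: Strings Tracking, Brass Take, Woodwind Run-through, Percussion Overdub, Tech Soundcheck.
Brass Take starts after Strings Tracking ends, so nothing later overlaps Strings Tracking either.
Woodwind Run-through starts after Brass Take ends, so nothing later overlaps Brass Take either.
Percussion Overdub starts after Woodwind Run-through ends, so nothing later overlaps Woodwind Run-through either.
Tech Soundcheck starts after Percussion Overdub ends.

none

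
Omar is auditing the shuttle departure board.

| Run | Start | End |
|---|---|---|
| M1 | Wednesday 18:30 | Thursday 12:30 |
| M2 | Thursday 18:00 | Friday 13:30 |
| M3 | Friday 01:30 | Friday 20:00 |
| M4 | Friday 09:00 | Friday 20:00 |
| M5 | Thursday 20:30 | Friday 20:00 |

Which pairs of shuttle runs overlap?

M2 & M3, M2 & M4, M2 & M5, M3 & M4, M3 & M5, M4 & M5

Sorted by start: M1, M2, M5, M3, M4.
M2 starts after M1 ends; M1 is clear from here.
M5 starts before M2 ends → M2 and M5 overlap.
M3 starts before M2 ends → M2 and M3 overlap.
M4 starts before M2 ends → M2 and M4 overlap.
M3 starts before M5 ends → M5 and M3 overlap.
M4 starts before M5 ends → M5 and M4 overlap.
M4 starts before M3 ends → M3 and M4 overlap.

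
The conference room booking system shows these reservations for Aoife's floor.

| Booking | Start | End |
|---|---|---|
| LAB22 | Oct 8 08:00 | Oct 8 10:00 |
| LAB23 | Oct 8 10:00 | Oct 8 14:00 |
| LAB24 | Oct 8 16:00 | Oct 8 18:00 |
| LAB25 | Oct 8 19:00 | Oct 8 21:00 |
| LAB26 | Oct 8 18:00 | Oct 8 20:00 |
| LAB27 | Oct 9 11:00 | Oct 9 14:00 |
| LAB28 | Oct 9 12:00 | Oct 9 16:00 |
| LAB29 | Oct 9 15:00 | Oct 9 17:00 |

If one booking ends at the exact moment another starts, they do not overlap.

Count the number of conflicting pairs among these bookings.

3

Check each pair: they overlap iff neither finishes before the other starts.
Sorted by start: LAB22, LAB23, LAB24, LAB26, LAB25, LAB27, LAB28, LAB29.
LAB23 starts exactly when LAB22 ends (back-to-back, no overlap) — done with LAB22.
LAB24 starts after LAB23 ends — done with LAB23.
LAB26 starts exactly when LAB24 ends (back-to-back, no overlap) — done with LAB24.
LAB25 starts before LAB26 ends → LAB26 and LAB25 overlap.
LAB27 starts after LAB26 ends — done with LAB26.
LAB27 starts after LAB25 ends — done with LAB25.
LAB28 starts before LAB27 ends → LAB27 and LAB28 overlap.
LAB29 starts after LAB27 ends.
LAB29 starts before LAB28 ends → LAB28 and LAB29 overlap.
Overlapping pairs: LAB25 & LAB26, LAB27 & LAB28, LAB28 & LAB29 — 3 in total.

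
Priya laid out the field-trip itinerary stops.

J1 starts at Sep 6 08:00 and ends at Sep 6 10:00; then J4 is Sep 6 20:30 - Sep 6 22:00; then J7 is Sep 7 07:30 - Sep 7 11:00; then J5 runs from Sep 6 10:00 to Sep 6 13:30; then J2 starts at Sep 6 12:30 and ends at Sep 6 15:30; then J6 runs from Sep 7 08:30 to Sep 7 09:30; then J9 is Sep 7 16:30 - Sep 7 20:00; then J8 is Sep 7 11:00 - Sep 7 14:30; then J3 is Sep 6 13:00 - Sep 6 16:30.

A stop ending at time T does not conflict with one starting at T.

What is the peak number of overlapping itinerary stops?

3

Walk through starts and ends in time order (an end at T is processed before a start at T):
Sep 6 08:00 start J1 → 1
Sep 6 10:00 end J1 → 0
Sep 6 10:00 start J5 → 1
Sep 6 12:30 start J2 → 2
Sep 6 13:00 start J3 → 3
Sep 6 13:30 end J5 → 2
Sep 6 15:30 end J2 → 1
Sep 6 16:30 end J3 → 0
Sep 6 20:30 start J4 → 1
Sep 6 22:00 end J4 → 0
Sep 7 07:30 start J7 → 1
Sep 7 08:30 start J6 → 2
Sep 7 09:30 end J6 → 1
Sep 7 11:00 end J7 → 0
Sep 7 11:00 start J8 → 1
Sep 7 14:30 end J8 → 0
Sep 7 16:30 start J9 → 1
Sep 7 20:00 end J9 → 0
Peak is 3, at Sep 6 13:00 (J2, J3, J5).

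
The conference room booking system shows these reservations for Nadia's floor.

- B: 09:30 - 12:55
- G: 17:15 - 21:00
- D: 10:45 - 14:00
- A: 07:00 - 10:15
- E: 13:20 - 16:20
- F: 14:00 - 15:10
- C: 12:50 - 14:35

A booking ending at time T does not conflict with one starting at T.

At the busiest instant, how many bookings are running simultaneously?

Sort all start/end points and keep a running count:
07:00 start A → 1
09:30 start B → 2
10:15 end A → 1
10:45 start D → 2
12:50 start C → 3
12:55 end B → 2
13:20 start E → 3
14:00 end D → 2
14:00 start F → 3
14:35 end C → 2
15:10 end F → 1
16:20 end E → 0
17:15 start G → 1
21:00 end G → 0
Peak is 3, at 12:50 (B, C, D).

3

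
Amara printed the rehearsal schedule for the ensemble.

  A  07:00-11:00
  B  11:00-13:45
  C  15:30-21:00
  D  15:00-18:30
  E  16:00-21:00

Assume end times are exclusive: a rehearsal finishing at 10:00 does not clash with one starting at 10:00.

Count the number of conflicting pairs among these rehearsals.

3

Two intervals overlap when each starts before the other ends.
Sorted by start: A, B, D, C, E.
B starts exactly when A ends (back-to-back, no overlap), so A has no further overlaps.
D starts after B ends, so B has no further overlaps.
C starts before D ends → D and C overlap.
E starts before D ends → D and E overlap.
E starts before C ends → C and E overlap.
Overlapping pairs: C & D, C & E, D & E — 3 in total.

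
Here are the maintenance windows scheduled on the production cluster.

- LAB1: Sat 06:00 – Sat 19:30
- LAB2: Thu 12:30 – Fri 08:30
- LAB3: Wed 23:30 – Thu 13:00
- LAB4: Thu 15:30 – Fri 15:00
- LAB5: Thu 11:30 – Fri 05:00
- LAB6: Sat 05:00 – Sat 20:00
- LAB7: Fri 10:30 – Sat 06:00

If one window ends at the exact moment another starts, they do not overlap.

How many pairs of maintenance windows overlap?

8

Two intervals overlap when each starts before the other ends.
Sorted by start: LAB3, LAB5, LAB2, LAB4, LAB7, LAB6, LAB1.
LAB5 starts before LAB3 ends → LAB3 and LAB5 overlap.
LAB2 starts before LAB3 ends → LAB3 and LAB2 overlap.
LAB4 starts after LAB3 ends — done with LAB3.
LAB2 starts before LAB5 ends → LAB5 and LAB2 overlap.
LAB4 starts before LAB5 ends → LAB5 and LAB4 overlap.
LAB7 starts after LAB5 ends — done with LAB5.
LAB4 starts before LAB2 ends → LAB2 and LAB4 overlap.
LAB7 starts after LAB2 ends — done with LAB2.
LAB7 starts before LAB4 ends → LAB4 and LAB7 overlap.
LAB6 starts after LAB4 ends — done with LAB4.
LAB6 starts before LAB7 ends → LAB7 and LAB6 overlap.
LAB1 starts exactly when LAB7 ends (back-to-back, no overlap).
LAB1 starts before LAB6 ends → LAB6 and LAB1 overlap.
Overlapping pairs: LAB1 & LAB6, LAB2 & LAB3, LAB2 & LAB4, LAB2 & LAB5, LAB3 & LAB5, LAB4 & LAB5, LAB4 & LAB7, LAB6 & LAB7 — 8 in total.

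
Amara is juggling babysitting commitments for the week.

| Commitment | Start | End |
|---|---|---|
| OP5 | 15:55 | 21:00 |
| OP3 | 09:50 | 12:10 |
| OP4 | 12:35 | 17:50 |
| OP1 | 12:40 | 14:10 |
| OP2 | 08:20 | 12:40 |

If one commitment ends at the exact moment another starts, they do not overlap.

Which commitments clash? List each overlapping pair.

Sorted by start: OP2, OP3, OP4, OP1, OP5.
OP3 starts before OP2 ends → OP2 and OP3 overlap.
OP4 starts before OP2 ends → OP2 and OP4 overlap.
OP1 starts exactly when OP2 ends (back-to-back, no overlap) — done with OP2.
OP4 starts after OP3 ends — done with OP3.
OP1 starts before OP4 ends → OP4 and OP1 overlap.
OP5 starts before OP4 ends → OP4 and OP5 overlap.
OP5 starts after OP1 ends.

OP1 & OP4, OP2 & OP3, OP2 & OP4, OP4 & OP5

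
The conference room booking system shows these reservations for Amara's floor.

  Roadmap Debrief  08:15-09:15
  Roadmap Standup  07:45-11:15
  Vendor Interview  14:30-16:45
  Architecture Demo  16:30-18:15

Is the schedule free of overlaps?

Two intervals overlap when each starts before the other ends.
Sorted by start: Roadmap Standup, Roadmap Debrief, Vendor Interview, Architecture Demo.
Roadmap Debrief starts before Roadmap Standup ends → Roadmap Standup and Roadmap Debrief overlap.
That's a conflict, so the schedule is not conflict-free.

No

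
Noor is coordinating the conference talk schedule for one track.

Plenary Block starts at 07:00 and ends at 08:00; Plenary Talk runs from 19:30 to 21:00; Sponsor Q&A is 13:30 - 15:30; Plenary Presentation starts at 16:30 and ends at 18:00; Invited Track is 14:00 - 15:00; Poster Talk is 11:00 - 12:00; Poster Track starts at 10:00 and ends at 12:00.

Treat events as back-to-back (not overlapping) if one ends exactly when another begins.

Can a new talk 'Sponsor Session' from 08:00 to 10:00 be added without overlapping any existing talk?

Yes — the slot is free

Plenary Block: ends 08:00 at or before Sponsor Session starts 08:00 → clear.
Poster Track: starts 10:00 at or after Sponsor Session ends 10:00 → clear.
Poster Talk: starts 11:00 at or after Sponsor Session ends 10:00 → clear.
Sponsor Q&A: starts 13:30 at or after Sponsor Session ends 10:00 → clear.
Invited Track: starts 14:00 at or after Sponsor Session ends 10:00 → clear.
Plenary Presentation: starts 16:30 at or after Sponsor Session ends 10:00 → clear.
Plenary Talk: starts 19:30 at or after Sponsor Session ends 10:00 → clear.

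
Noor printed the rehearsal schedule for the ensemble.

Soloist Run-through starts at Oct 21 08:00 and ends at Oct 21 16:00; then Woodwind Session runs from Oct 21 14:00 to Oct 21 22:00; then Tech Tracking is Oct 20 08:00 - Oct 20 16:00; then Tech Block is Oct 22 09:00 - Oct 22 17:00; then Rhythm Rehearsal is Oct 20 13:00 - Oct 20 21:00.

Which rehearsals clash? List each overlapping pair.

Sorted by start: Tech Tracking, Rhythm Rehearsal, Soloist Run-through, Woodwind Session, Tech Block.
Rhythm Rehearsal starts before Tech Tracking ends → Tech Tracking and Rhythm Rehearsal overlap.
Soloist Run-through starts after Tech Tracking ends; Tech Tracking is clear from here.
Soloist Run-through starts after Rhythm Rehearsal ends; Rhythm Rehearsal is clear from here.
Woodwind Session starts before Soloist Run-through ends → Soloist Run-through and Woodwind Session overlap.
Tech Block starts after Soloist Run-through ends.
Tech Block starts after Woodwind Session ends.

Rhythm Rehearsal & Tech Tracking, Soloist Run-through & Woodwind Session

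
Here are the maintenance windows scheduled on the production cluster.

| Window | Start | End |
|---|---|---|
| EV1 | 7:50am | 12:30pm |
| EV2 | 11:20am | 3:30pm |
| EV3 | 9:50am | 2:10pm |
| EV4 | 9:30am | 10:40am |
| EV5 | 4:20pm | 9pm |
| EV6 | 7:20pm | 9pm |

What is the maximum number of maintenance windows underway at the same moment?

3

Sweep the timeline, counting +1 at each start and −1 at each end (ends before starts at a tie):
7:50am start EV1 → 1
9:30am start EV4 → 2
9:50am start EV3 → 3
10:40am end EV4 → 2
11:20am start EV2 → 3
12:30pm end EV1 → 2
2:10pm end EV3 → 1
3:30pm end EV2 → 0
4:20pm start EV5 → 1
7:20pm start EV6 → 2
9pm end EV5 → 1
9pm end EV6 → 0
Peak is 3, at 9:50am (EV1, EV3, EV4).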